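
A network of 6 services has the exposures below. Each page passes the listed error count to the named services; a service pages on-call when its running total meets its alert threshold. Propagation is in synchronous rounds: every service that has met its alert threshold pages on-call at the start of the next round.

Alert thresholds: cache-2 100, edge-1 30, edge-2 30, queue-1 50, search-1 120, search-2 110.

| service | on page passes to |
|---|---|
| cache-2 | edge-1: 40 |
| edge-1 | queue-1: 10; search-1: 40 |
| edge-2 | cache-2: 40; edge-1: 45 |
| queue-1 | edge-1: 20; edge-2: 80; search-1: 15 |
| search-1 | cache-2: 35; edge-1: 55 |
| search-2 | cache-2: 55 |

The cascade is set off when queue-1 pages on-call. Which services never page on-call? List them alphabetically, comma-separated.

cache-2, search-1, search-2

Round 1 — queue-1 pages on-call (initial).
  edge-1: +20 → 20 < 30
  edge-2: +80 → 80 ≥ 30
  search-1: +15 → 15 < 120
Round 2 — edge-2 pages on-call.
  cache-2: +40 → 40 < 100
  edge-1: +45 → 65 ≥ 30
Round 3 — edge-1 pages on-call.
  search-1: +40 → 55 < 120
No further pages.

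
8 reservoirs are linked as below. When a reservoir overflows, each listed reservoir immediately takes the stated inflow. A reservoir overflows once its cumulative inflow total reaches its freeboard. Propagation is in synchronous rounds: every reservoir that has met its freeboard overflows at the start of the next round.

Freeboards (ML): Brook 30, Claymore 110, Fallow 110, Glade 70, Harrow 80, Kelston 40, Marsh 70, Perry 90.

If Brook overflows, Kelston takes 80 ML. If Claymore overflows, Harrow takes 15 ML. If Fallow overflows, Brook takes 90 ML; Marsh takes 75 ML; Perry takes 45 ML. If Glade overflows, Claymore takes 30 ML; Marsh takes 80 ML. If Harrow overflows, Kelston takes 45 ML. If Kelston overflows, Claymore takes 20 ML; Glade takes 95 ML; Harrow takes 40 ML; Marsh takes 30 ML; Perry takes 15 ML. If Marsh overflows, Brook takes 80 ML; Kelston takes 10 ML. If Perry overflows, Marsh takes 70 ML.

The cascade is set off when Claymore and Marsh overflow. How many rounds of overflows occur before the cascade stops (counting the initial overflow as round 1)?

4

Round 1 — Claymore, Marsh overflow (initial).
  Brook: +80 → 80 ≥ 30
  Harrow: +15 → 15 < 80
  Kelston: +10 → 10 < 40
Round 2 — Brook overflows.
  Kelston: +80 → 90 ≥ 40
Round 3 — Kelston overflows.
  Glade: +95 → 95 ≥ 70
  Harrow: +40 → 55 < 80
  Perry: +15 → 15 < 90
Round 4 — Glade overflows.
No further overflows.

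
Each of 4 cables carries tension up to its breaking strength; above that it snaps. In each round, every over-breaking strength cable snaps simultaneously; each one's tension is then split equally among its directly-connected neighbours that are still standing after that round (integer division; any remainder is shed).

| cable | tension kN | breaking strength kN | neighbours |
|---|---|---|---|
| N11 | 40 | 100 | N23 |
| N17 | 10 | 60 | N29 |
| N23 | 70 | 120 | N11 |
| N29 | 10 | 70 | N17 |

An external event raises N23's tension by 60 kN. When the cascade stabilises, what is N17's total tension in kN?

10

Round 1 — N23 at 130 > 120. N23 snaps.
  N23 sheds 130 kN to N11: 130 each.
    N11: 40+130 = 170 > 100
Round 2 — N11 snaps.
  N11 sheds 170 kN: no online neighbours, lost.
No further breaks.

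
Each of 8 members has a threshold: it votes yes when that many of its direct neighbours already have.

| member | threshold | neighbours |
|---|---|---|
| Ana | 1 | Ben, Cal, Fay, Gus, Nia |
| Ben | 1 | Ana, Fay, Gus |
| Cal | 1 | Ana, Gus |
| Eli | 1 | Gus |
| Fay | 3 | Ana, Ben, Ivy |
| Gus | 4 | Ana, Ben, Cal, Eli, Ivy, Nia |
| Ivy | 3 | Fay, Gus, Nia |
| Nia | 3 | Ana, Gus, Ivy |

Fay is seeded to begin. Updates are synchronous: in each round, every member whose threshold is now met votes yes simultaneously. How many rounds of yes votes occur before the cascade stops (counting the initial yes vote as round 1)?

Round 1 — Fay votes yes (initial).
Round 2 — checking thresholds:
  Ana: 1 of 5 neighbours ≥ 1, votes yes.
  Ben: 1 of 3 neighbours ≥ 1, votes yes.
  Ivy: 1 of 3 neighbours < 3, below threshold.
Round 3 — checking thresholds:
  Cal: 1 of 2 neighbours ≥ 1, votes yes.
  Gus: 2 of 6 neighbours < 4, below threshold.
  Ivy: 1 of 3 neighbours < 3, below threshold.
  Nia: 1 of 3 neighbours < 3, below threshold.
Round 4 — no new yes votes; cascade stops.

3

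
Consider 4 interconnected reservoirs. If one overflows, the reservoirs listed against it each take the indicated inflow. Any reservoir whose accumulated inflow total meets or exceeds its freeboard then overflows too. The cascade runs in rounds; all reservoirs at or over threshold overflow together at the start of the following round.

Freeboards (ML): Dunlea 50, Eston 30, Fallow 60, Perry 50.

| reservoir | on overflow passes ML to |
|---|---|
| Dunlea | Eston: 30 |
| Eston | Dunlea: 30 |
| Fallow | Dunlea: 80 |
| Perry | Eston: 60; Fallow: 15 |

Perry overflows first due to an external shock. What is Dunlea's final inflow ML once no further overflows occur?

Round 1 — Perry overflows (initial).
  Eston: +60 → 60 ≥ 30
  Fallow: +15 → 15 < 60
Round 2 — Eston overflows.
  Dunlea: +30 → 30 < 50
No further overflows.

30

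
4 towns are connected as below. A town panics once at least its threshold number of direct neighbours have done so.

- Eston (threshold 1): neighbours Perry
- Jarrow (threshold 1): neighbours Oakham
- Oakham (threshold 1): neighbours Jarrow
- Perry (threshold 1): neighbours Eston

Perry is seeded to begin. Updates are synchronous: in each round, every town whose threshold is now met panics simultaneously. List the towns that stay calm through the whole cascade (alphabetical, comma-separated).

Jarrow, Oakham

Round 1 — Perry panics (initial).
Round 2 — checking thresholds:
  Eston: 1 of 1 neighbours ≥ 1, panics.
Round 3 — no new panics; cascade stops.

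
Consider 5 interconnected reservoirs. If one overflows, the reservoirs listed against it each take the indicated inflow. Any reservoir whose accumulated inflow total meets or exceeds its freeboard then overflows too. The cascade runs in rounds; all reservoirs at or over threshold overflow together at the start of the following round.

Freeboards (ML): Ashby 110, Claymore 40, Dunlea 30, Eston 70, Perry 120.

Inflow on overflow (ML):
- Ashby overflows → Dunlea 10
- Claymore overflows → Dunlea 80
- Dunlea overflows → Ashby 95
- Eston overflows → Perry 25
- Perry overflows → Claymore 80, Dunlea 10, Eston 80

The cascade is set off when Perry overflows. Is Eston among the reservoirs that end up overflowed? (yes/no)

yes

Round 1 — Perry overflows (initial).
  Claymore: +80 → 80 ≥ 40
  Dunlea: +10 → 10 < 30
  Eston: +80 → 80 ≥ 70
Round 2 — Claymore, Eston overflow.
  Dunlea: +80 → 90 ≥ 30
Round 3 — Dunlea overflows.
  Ashby: +95 → 95 < 110
No further overflows.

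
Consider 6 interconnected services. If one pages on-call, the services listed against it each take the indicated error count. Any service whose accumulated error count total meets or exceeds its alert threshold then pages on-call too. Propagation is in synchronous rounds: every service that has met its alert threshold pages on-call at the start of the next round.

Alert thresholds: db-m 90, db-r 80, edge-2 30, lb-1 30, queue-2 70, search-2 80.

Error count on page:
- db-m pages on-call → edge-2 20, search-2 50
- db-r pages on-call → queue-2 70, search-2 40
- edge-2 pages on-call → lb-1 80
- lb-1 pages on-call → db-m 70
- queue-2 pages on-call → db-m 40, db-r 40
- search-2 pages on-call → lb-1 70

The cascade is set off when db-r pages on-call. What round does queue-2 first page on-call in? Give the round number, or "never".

2

Round 1 — db-r pages on-call (initial).
  queue-2: +70 → 70 ≥ 70
  search-2: +40 → 40 < 80
Round 2 — queue-2 pages on-call.
  db-m: +40 → 40 < 90
No further pages.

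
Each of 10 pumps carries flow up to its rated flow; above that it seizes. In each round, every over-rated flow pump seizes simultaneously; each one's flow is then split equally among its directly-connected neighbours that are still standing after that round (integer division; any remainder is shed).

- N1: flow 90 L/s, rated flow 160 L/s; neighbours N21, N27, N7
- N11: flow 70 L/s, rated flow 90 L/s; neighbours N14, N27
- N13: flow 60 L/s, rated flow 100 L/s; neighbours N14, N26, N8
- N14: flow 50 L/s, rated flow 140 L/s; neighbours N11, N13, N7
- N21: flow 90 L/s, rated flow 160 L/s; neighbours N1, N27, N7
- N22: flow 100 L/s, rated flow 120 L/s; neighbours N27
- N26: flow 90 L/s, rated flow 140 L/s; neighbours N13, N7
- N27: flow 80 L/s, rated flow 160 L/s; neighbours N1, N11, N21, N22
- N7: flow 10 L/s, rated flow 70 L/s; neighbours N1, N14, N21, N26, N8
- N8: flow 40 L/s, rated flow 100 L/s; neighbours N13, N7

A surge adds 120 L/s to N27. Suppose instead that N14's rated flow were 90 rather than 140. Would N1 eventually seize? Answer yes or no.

With N14's rated flow at 90:
Round 1 — N27 at 200 > 160. N27 seizes.
  N27 sheds 200 L/s to N1, N11, N21, N22: 50 each.
    N1: 90+50 = 140 ≤ 160
    N11: 70+50 = 120 > 90
    N21: 90+50 = 140 ≤ 160
    N22: 100+50 = 150 > 120
Round 2 — N11, N22 seize.
  N11 sheds 120 L/s to N14: 120 each.
    N14: 50+120 = 170 > 90
  N22 sheds 150 L/s: no online neighbours, lost.
Round 3 — N14 seizes.
  N14 sheds 170 L/s to N13, N7: 85 each.
    N13: 60+85 = 145 > 100
    N7: 10+85 = 95 > 70
Round 4 — N13, N7 seize.
  N13 sheds 145 L/s to N26, N8: 72 each (1 lost).
    N26: 90+72 = 162 > 140
    N8: 40+72 = 112 > 100
  N7 sheds 95 L/s to N1, N21, N26, N8: 23 each (3 lost).
    N1: 140+23 = 163 > 160
    N21: 140+23 = 163 > 160
    N26: 162+23 = 185 > 140
    N8: 112+23 = 135 > 100
Round 5 — N1, N21, N26, N8 seize.
  N1 sheds 163 L/s: no online neighbours, lost.
  N21 sheds 163 L/s: no online neighbours, lost.
  N26 sheds 185 L/s: no online neighbours, lost.
  N8 sheds 135 L/s: no online neighbours, lost.
No further seizures.

yes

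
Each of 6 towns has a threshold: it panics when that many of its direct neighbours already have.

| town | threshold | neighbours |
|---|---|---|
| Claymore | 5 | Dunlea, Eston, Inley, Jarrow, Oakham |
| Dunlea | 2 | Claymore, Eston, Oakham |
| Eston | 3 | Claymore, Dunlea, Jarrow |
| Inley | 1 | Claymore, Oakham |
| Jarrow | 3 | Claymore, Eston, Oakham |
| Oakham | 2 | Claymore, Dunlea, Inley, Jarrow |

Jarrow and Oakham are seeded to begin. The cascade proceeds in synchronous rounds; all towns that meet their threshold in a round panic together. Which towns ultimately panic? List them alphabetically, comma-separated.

Round 1 — Jarrow, Oakham panic (initial).
Round 2 — checking thresholds:
  Claymore: 2 of 5 neighbours < 5, holds.
  Dunlea: 1 of 3 neighbours < 2, holds.
  Eston: 1 of 3 neighbours < 3, holds.
  Inley: 1 of 2 neighbours ≥ 1, panics.
Round 3 — no new panics; cascade stops.

Inley, Jarrow, Oakham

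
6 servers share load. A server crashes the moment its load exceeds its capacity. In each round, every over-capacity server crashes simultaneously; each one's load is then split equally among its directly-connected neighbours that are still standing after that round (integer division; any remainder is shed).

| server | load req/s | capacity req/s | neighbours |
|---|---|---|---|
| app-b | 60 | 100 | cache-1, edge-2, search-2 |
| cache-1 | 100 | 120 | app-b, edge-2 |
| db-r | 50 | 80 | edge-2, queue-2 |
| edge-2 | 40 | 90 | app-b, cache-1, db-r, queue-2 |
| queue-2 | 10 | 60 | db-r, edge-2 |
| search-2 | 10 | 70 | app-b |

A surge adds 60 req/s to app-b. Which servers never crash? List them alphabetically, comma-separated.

Round 1 — app-b at 120 > 100. app-b crashes.
  app-b sheds 120 req/s to cache-1, edge-2, search-2: 40 each.
    cache-1: 100+40 = 140 > 120
    edge-2: 40+40 = 80 ≤ 90
    search-2: 10+40 = 50 ≤ 70
Round 2 — cache-1 crashes.
  cache-1 sheds 140 req/s to edge-2: 140 each.
    edge-2: 80+140 = 220 > 90
Round 3 — edge-2 crashes.
  edge-2 sheds 220 req/s to db-r, queue-2: 110 each.
    db-r: 50+110 = 160 > 80
    queue-2: 10+110 = 120 > 60
Round 4 — db-r, queue-2 crash.
  db-r sheds 160 req/s: no online neighbours, lost.
  queue-2 sheds 120 req/s: no online neighbours, lost.
No further crashes.

search-2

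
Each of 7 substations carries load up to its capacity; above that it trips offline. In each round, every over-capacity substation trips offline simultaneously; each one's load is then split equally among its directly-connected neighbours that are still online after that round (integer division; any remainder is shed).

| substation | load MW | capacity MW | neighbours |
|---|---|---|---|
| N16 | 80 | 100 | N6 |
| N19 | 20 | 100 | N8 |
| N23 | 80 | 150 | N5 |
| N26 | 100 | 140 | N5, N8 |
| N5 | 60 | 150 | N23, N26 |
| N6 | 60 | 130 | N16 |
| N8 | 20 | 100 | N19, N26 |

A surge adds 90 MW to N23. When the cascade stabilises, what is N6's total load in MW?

60

Round 1 — N23 at 170 > 150. N23 trips offline.
  N23 sheds 170 MW to N5: 170 each.
    N5: 60+170 = 230 > 150
Round 2 — N5 trips offline.
  N5 sheds 230 MW to N26: 230 each.
    N26: 100+230 = 330 > 140
Round 3 — N26 trips offline.
  N26 sheds 330 MW to N8: 330 each.
    N8: 20+330 = 350 > 100
Round 4 — N8 trips offline.
  N8 sheds 350 MW to N19: 350 each.
    N19: 20+350 = 370 > 100
Round 5 — N19 trips offline.
  N19 sheds 370 MW: no online neighbours, lost.
No further trips.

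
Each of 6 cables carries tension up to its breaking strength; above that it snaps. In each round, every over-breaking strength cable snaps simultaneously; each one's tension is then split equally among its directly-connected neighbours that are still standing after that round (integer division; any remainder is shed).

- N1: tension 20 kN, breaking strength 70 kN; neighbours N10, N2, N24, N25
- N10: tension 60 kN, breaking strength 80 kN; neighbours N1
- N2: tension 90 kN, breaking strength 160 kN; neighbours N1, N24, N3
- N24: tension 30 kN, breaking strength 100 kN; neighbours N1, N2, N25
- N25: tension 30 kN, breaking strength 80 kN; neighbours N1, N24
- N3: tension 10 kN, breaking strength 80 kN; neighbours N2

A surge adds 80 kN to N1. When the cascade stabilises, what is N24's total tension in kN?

Round 1 — N1 at 100 > 70. N1 snaps.
  N1 sheds 100 kN to N10, N2, N24, N25: 25 each.
    N10: 60+25 = 85 > 80
    N2: 90+25 = 115 ≤ 160
    N24: 30+25 = 55 ≤ 100
    N25: 30+25 = 55 ≤ 80
Round 2 — N10 snaps.
  N10 sheds 85 kN: no online neighbours, lost.
No further breaks.

55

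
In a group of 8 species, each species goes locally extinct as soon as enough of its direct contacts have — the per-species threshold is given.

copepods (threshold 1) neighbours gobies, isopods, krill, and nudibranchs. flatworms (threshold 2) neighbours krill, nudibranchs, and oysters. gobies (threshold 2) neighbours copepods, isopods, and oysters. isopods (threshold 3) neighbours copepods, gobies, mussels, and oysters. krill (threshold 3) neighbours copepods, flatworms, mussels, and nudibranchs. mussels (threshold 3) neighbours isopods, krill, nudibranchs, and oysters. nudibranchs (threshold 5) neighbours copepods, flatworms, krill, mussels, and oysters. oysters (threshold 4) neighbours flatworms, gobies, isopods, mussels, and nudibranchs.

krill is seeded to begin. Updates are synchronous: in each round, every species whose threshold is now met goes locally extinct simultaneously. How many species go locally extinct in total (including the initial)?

2

Round 1 — krill goes locally extinct (initial).
Round 2 — checking thresholds:
  copepods: 1 of 4 neighbours ≥ 1, goes locally extinct.
  flatworms: 1 of 3 neighbours < 2, holds.
  mussels: 1 of 4 neighbours < 3, holds.
  nudibranchs: 1 of 5 neighbours < 5, holds.
Round 3 — no new extinctions; cascade stops.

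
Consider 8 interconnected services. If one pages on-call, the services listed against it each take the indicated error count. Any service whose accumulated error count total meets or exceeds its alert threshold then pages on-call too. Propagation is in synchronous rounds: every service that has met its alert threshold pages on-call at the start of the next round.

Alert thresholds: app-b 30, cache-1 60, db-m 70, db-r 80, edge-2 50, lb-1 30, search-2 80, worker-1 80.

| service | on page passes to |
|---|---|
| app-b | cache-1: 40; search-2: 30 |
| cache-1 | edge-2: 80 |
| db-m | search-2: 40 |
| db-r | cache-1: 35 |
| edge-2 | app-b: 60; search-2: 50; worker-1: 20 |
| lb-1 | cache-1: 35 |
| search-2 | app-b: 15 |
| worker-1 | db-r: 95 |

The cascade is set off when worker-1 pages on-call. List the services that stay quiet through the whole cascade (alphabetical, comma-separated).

app-b, cache-1, db-m, edge-2, lb-1, search-2

Round 1 — worker-1 pages on-call (initial).
  db-r: +95 → 95 ≥ 80
Round 2 — db-r pages on-call.
  cache-1: +35 → 35 < 60
No further pages.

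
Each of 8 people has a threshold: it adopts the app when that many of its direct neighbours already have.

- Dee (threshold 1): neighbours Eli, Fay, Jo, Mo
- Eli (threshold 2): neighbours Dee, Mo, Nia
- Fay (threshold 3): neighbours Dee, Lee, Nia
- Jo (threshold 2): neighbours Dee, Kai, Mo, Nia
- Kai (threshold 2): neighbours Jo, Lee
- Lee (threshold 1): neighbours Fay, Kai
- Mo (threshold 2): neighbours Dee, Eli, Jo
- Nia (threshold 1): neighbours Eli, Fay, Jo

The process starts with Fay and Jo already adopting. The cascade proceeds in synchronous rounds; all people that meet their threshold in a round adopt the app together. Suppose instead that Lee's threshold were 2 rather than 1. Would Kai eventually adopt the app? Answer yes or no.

With Lee's threshold at 2:
Round 1 — Fay, Jo adopt the app (initial).
Round 2 — checking thresholds:
  Dee: 2 of 4 neighbours ≥ 1, adopts the app.
  Kai: 1 of 2 neighbours < 2, holds.
  Lee: 1 of 2 neighbours < 2, holds.
  Mo: 1 of 3 neighbours < 2, holds.
  Nia: 2 of 3 neighbours ≥ 1, adopts the app.
Round 3 — checking thresholds:
  Eli: 2 of 3 neighbours ≥ 2, adopts the app.
  Kai: 1 of 2 neighbours < 2, holds.
  Lee: 1 of 2 neighbours < 2, holds.
  Mo: 2 of 3 neighbours ≥ 2, adopts the app.
Round 4 — no new adoptions; cascade stops.

no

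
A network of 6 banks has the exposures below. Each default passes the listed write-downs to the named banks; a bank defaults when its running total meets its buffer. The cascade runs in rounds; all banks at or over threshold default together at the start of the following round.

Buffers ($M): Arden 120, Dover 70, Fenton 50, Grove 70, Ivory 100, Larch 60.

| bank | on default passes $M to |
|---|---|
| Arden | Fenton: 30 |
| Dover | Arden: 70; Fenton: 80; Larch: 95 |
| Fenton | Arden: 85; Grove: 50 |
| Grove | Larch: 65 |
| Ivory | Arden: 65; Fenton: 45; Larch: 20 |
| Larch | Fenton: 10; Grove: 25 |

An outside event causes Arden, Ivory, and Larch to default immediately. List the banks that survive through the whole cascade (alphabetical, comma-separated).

Dover

Round 1 — Arden, Ivory, Larch default (initial).
  Fenton: +30+45+10 → 85 ≥ 50
  Grove: +25 → 25 < 70
Round 2 — Fenton defaults.
  Grove: +50 → 75 ≥ 70
Round 3 — Grove defaults.
No further defaults.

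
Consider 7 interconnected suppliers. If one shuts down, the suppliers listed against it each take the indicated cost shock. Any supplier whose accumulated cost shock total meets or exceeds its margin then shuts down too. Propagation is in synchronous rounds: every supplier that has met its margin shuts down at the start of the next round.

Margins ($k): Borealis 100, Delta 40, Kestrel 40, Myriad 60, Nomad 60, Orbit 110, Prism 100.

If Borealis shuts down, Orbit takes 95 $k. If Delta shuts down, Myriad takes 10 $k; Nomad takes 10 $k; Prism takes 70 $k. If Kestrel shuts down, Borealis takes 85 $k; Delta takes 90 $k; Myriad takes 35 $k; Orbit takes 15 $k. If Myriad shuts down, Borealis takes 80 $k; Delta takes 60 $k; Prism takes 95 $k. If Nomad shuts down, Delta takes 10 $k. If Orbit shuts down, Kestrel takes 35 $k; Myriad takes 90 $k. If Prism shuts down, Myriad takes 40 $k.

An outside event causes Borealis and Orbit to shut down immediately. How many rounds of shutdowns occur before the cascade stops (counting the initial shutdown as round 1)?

4

Round 1 — Borealis, Orbit shut down (initial).
  Kestrel: +35 → 35 < 40
  Myriad: +90 → 90 ≥ 60
Round 2 — Myriad shuts down.
  Delta: +60 → 60 ≥ 40
  Prism: +95 → 95 < 100
Round 3 — Delta shuts down.
  Nomad: +10 → 10 < 60
  Prism: +70 → 165 ≥ 100
Round 4 — Prism shuts down.
No further shutdowns.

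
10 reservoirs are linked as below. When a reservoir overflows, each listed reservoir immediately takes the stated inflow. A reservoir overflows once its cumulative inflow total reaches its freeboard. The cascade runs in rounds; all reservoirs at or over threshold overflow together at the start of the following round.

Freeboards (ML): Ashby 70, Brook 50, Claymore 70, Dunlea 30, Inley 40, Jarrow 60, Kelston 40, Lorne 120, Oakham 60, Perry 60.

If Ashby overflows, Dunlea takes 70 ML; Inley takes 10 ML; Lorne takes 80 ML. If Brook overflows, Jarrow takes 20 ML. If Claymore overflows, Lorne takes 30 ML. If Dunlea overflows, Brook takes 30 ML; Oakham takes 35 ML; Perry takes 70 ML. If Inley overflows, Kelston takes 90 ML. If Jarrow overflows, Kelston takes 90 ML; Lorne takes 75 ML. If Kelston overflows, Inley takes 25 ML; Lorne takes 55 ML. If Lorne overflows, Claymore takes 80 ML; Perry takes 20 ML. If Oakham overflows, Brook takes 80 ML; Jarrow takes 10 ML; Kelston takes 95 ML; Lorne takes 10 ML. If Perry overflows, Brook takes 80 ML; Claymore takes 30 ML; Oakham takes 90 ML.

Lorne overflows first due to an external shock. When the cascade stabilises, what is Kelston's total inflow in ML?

Round 1 — Lorne overflows (initial).
  Claymore: +80 → 80 ≥ 70
  Perry: +20 → 20 < 60
Round 2 — Claymore overflows.
No further overflows.

0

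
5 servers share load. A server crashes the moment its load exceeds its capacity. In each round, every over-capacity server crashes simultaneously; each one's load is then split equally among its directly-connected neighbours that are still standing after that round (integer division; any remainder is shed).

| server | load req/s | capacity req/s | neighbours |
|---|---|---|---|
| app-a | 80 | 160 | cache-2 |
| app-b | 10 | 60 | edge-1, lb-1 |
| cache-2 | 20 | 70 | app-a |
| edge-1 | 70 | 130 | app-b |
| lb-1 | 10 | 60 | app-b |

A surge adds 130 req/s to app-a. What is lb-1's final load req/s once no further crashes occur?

10

Round 1 — app-a at 210 > 160. app-a crashes.
  app-a sheds 210 req/s to cache-2: 210 each.
    cache-2: 20+210 = 230 > 70
Round 2 — cache-2 crashes.
  cache-2 sheds 230 req/s: no online neighbours, lost.
No further crashes.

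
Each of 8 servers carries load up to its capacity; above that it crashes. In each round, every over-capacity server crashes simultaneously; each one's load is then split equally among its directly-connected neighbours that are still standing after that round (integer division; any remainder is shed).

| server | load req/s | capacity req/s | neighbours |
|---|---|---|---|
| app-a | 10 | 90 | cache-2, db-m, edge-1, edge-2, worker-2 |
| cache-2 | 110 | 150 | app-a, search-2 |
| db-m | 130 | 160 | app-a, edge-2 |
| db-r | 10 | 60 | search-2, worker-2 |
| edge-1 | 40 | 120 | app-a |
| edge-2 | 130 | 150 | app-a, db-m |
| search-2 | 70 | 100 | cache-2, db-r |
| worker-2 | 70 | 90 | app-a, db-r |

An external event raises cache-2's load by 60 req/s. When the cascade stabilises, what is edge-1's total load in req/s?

Round 1 — cache-2 at 170 > 150. cache-2 crashes.
  cache-2 sheds 170 req/s to app-a, search-2: 85 each.
    app-a: 10+85 = 95 > 90
    search-2: 70+85 = 155 > 100
Round 2 — app-a, search-2 crash.
  app-a sheds 95 req/s to db-m, edge-1, edge-2, worker-2: 23 each (3 lost).
    db-m: 130+23 = 153 ≤ 160
    edge-1: 40+23 = 63 ≤ 120
    edge-2: 130+23 = 153 > 150
    worker-2: 70+23 = 93 > 90
  search-2 sheds 155 req/s to db-r: 155 each.
    db-r: 10+155 = 165 > 60
Round 3 — db-r, edge-2, worker-2 crash.
  db-r sheds 165 req/s: no online neighbours, lost.
  edge-2 sheds 153 req/s to db-m: 153 each.
    db-m: 153+153 = 306 > 160
  worker-2 sheds 93 req/s: no online neighbours, lost.
Round 4 — db-m crashes.
  db-m sheds 306 req/s: no online neighbours, lost.
No further crashes.

63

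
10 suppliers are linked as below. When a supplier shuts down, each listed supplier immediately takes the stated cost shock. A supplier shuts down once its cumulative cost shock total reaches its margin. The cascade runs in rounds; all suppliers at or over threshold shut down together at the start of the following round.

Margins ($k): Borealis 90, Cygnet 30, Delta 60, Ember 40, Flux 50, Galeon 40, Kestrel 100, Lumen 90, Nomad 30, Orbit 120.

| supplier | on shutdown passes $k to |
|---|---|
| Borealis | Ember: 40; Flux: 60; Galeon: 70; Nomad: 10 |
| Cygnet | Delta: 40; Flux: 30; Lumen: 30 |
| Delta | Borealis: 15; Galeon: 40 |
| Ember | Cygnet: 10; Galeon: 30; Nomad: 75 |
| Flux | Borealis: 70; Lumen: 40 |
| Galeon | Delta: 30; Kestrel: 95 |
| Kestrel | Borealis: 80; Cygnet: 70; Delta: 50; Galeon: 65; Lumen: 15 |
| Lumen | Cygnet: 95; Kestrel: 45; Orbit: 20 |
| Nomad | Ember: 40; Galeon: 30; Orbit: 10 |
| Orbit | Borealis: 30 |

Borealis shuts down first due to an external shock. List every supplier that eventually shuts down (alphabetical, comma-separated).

Round 1 — Borealis shuts down (initial).
  Ember: +40 → 40 ≥ 40
  Flux: +60 → 60 ≥ 50
  Galeon: +70 → 70 ≥ 40
  Nomad: +10 → 10 < 30
Round 2 — Ember, Flux, Galeon shut down.
  Cygnet: +10 → 10 < 30
  Delta: +30 → 30 < 60
  Kestrel: +95 → 95 < 100
  Lumen: +40 → 40 < 90
  Nomad: +75 → 85 ≥ 30
Round 3 — Nomad shuts down.
  Orbit: +10 → 10 < 120
No further shutdowns.

Borealis, Ember, Flux, Galeon, Nomad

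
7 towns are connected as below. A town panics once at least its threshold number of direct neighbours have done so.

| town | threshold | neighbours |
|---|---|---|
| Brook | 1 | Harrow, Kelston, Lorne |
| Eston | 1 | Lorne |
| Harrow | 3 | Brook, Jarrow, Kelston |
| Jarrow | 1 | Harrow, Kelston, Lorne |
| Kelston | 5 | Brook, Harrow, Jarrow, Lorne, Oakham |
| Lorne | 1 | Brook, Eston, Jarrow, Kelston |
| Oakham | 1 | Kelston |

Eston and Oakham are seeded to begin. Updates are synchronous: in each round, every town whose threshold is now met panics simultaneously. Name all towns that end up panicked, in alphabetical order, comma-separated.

Round 1 — Eston, Oakham panic (initial).
Round 2 — checking thresholds:
  Kelston: 1 of 5 neighbours < 5, below threshold.
  Lorne: 1 of 4 neighbours ≥ 1, panics.
Round 3 — checking thresholds:
  Brook: 1 of 3 neighbours ≥ 1, panics.
  Jarrow: 1 of 3 neighbours ≥ 1, panics.
  Kelston: 2 of 5 neighbours < 5, below threshold.
Round 4 — no new panics; cascade stops.

Brook, Eston, Jarrow, Lorne, Oakham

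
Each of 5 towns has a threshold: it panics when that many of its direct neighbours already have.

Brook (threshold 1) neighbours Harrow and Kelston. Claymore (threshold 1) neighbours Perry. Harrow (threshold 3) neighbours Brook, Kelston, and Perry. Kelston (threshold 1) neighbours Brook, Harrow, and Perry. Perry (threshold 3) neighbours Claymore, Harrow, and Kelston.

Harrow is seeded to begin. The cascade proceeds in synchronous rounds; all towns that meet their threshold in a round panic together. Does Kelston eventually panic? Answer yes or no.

Round 1 — Harrow panics (initial).
Round 2 — checking thresholds:
  Brook: 1 of 2 neighbours ≥ 1, panics.
  Kelston: 1 of 3 neighbours ≥ 1, panics.
  Perry: 1 of 3 neighbours < 3, not yet.
Round 3 — no new panics; cascade stops.

yes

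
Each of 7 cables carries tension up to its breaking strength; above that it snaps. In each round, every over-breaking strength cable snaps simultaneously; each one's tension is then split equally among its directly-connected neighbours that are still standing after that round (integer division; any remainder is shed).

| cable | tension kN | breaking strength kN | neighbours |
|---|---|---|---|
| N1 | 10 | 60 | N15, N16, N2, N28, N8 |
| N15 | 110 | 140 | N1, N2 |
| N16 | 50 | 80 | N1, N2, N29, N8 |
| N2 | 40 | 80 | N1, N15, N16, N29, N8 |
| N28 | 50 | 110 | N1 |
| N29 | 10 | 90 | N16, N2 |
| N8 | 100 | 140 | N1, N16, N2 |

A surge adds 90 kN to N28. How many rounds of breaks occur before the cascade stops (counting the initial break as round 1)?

5

Round 1 — N28 at 140 > 110. N28 snaps.
  N28 sheds 140 kN to N1: 140 each.
    N1: 10+140 = 150 > 60
Round 2 — N1 snaps.
  N1 sheds 150 kN to N15, N16, N2, N8: 37 each (2 lost).
    N15: 110+37 = 147 > 140
    N16: 50+37 = 87 > 80
    N2: 40+37 = 77 ≤ 80
    N8: 100+37 = 137 ≤ 140
Round 3 — N15, N16 snap.
  N15 sheds 147 kN to N2: 147 each.
    N2: 77+147 = 224 > 80
  N16 sheds 87 kN to N2, N29, N8: 29 each.
    N2: 224+29 = 253 > 80
    N29: 10+29 = 39 ≤ 90
    N8: 137+29 = 166 > 140
Round 4 — N2, N8 snap.
  N2 sheds 253 kN to N29: 253 each.
    N29: 39+253 = 292 > 90
  N8 sheds 166 kN: no online neighbours, lost.
Round 5 — N29 snaps.
  N29 sheds 292 kN: no online neighbours, lost.
No further breaks.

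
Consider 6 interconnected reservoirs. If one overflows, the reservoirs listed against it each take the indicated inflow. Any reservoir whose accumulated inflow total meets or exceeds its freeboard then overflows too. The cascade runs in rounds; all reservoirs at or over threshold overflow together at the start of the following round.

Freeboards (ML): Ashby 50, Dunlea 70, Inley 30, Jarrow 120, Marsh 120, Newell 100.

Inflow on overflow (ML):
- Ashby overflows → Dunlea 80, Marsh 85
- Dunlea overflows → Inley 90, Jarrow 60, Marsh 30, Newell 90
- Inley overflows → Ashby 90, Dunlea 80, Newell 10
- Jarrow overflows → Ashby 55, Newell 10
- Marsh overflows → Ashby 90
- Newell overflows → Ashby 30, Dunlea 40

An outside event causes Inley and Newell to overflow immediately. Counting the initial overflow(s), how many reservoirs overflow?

4

Round 1 — Inley, Newell overflow (initial).
  Ashby: +90+30 → 120 ≥ 50
  Dunlea: +80+40 → 120 ≥ 70
Round 2 — Ashby, Dunlea overflow.
  Jarrow: +60 → 60 < 120
  Marsh: +85+30 → 115 < 120
No further overflows.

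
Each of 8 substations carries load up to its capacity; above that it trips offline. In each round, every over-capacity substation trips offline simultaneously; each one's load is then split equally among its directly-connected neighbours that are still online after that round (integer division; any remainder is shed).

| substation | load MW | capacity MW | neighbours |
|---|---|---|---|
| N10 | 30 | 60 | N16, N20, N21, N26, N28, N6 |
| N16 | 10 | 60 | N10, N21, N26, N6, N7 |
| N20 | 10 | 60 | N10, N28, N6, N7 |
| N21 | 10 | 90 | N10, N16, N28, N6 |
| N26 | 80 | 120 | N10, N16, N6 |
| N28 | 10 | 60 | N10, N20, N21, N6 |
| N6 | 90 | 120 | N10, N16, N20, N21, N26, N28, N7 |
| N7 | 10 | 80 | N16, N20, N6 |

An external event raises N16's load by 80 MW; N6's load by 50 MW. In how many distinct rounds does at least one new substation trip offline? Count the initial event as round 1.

2

Round 1 — N16 at 90 > 60; N6 at 140 > 120. N16, N6 trip offline.
  N16 sheds 90 MW to N10, N21, N26, N7: 22 each (2 lost).
    N10: 30+22 = 52 ≤ 60
    N21: 10+22 = 32 ≤ 90
    N26: 80+22 = 102 ≤ 120
    N7: 10+22 = 32 ≤ 80
  N6 sheds 140 MW to N10, N20, N21, N26, N28, N7: 23 each (2 lost).
    N10: 52+23 = 75 > 60
    N20: 10+23 = 33 ≤ 60
    N21: 32+23 = 55 ≤ 90
    N26: 102+23 = 125 > 120
    N28: 10+23 = 33 ≤ 60
    N7: 32+23 = 55 ≤ 80
Round 2 — N10, N26 trip offline.
  N10 sheds 75 MW to N20, N21, N28: 25 each.
    N20: 33+25 = 58 ≤ 60
    N21: 55+25 = 80 ≤ 90
    N28: 33+25 = 58 ≤ 60
  N26 sheds 125 MW: no online neighbours, lost.
No further trips.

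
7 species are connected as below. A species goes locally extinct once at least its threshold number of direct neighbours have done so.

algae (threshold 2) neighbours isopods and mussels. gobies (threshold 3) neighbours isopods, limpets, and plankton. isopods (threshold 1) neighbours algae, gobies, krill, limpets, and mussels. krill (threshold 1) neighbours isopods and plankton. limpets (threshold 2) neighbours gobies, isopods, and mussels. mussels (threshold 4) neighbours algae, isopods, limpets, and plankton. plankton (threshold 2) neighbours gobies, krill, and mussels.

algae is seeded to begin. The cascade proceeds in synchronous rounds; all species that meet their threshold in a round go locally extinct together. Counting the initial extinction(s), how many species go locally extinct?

Round 1 — algae goes locally extinct (initial).
Round 2 — checking thresholds:
  isopods: 1 of 5 neighbours ≥ 1, goes locally extinct.
  mussels: 1 of 4 neighbours < 4, below threshold.
Round 3 — checking thresholds:
  gobies: 1 of 3 neighbours < 3, below threshold.
  krill: 1 of 2 neighbours ≥ 1, goes locally extinct.
  limpets: 1 of 3 neighbours < 2, below threshold.
  mussels: 2 of 4 neighbours < 4, below threshold.
Round 4 — no new extinctions; cascade stops.

3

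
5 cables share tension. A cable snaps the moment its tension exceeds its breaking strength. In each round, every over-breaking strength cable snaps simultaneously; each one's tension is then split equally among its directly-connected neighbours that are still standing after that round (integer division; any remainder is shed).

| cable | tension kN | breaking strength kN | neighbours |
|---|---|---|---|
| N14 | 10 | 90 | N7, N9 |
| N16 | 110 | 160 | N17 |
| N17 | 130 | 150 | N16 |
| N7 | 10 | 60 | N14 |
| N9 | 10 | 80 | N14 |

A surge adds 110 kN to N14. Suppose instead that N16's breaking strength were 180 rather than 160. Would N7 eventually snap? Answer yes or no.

yes

With N16's breaking strength at 180:
Round 1 — N14 at 120 > 90. N14 snaps.
  N14 sheds 120 kN to N7, N9: 60 each.
    N7: 10+60 = 70 > 60
    N9: 10+60 = 70 ≤ 80
Round 2 — N7 snaps.
  N7 sheds 70 kN: no online neighbours, lost.
No further breaks.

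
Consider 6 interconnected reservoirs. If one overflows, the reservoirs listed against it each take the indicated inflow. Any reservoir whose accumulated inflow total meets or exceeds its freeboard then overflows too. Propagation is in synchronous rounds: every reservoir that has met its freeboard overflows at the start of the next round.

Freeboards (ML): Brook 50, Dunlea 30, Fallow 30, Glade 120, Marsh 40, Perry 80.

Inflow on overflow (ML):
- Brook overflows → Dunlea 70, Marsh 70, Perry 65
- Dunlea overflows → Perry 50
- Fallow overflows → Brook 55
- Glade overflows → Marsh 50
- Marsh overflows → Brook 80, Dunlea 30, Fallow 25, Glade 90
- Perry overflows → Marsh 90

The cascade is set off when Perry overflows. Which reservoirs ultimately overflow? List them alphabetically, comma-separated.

Brook, Dunlea, Marsh, Perry

Round 1 — Perry overflows (initial).
  Marsh: +90 → 90 ≥ 40
Round 2 — Marsh overflows.
  Brook: +80 → 80 ≥ 50
  Dunlea: +30 → 30 ≥ 30
  Fallow: +25 → 25 < 30
  Glade: +90 → 90 < 120
Round 3 — Brook, Dunlea overflow.
No further overflows.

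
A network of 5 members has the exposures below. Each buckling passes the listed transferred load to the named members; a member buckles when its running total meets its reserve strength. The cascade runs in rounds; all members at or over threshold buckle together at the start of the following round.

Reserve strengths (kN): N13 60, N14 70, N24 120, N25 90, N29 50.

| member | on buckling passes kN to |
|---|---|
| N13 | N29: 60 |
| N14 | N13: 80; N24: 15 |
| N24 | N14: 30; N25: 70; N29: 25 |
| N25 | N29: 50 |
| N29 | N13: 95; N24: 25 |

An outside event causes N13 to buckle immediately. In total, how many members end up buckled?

Round 1 — N13 buckles (initial).
  N29: +60 → 60 ≥ 50
Round 2 — N29 buckles.
  N24: +25 → 25 < 120
No further bucklings.

2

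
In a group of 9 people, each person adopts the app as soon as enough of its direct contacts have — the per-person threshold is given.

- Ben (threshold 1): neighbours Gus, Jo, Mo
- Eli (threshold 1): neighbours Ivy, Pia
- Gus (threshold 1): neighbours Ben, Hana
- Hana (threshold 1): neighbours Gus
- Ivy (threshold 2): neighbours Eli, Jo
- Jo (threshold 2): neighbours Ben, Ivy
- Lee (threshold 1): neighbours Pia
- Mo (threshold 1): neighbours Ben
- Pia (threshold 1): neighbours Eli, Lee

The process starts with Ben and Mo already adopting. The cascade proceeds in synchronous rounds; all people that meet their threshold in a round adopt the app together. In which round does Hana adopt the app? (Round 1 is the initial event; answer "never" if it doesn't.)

Round 1 — Ben, Mo adopt the app (initial).
Round 2 — checking thresholds:
  Gus: 1 of 2 neighbours ≥ 1, adopts the app.
  Jo: 1 of 2 neighbours < 2, not yet.
Round 3 — checking thresholds:
  Hana: 1 of 1 neighbours ≥ 1, adopts the app.
  Jo: 1 of 2 neighbours < 2, not yet.
Round 4 — no new adoptions; cascade stops.

3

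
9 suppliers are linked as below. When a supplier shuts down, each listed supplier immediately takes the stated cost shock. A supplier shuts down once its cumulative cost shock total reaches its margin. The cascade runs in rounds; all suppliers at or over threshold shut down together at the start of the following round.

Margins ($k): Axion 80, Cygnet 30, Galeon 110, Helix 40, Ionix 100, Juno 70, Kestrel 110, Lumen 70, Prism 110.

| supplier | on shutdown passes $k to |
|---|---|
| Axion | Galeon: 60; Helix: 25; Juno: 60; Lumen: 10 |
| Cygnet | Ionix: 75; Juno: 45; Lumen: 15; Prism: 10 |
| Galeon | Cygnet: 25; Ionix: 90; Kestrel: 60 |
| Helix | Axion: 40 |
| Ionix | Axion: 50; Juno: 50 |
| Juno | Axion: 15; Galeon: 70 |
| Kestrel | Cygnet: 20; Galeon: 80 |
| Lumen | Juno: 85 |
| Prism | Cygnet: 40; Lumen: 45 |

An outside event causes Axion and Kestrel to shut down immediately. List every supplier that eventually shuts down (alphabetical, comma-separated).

Axion, Cygnet, Galeon, Ionix, Juno, Kestrel

Round 1 — Axion, Kestrel shut down (initial).
  Cygnet: +20 → 20 < 30
  Galeon: +60+80 → 140 ≥ 110
  Helix: +25 → 25 < 40
  Juno: +60 → 60 < 70
  Lumen: +10 → 10 < 70
Round 2 — Galeon shuts down.
  Cygnet: +25 → 45 ≥ 30
  Ionix: +90 → 90 < 100
Round 3 — Cygnet shuts down.
  Ionix: +75 → 165 ≥ 100
  Juno: +45 → 105 ≥ 70
  Lumen: +15 → 25 < 70
  Prism: +10 → 10 < 110
Round 4 — Ionix, Juno shut down.
No further shutdowns.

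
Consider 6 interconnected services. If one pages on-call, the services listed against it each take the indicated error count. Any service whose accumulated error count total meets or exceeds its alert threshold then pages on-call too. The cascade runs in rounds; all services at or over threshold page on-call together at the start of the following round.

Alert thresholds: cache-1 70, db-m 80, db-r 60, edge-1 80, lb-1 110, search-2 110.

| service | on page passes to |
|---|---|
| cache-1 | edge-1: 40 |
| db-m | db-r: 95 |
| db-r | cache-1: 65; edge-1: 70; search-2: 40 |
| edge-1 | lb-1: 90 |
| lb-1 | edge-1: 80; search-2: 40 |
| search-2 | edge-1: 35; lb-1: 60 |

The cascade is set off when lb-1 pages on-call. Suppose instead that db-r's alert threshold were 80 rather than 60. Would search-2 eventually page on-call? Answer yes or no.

no

With db-r's alert threshold at 80:
Round 1 — lb-1 pages on-call (initial).
  edge-1: +80 → 80 ≥ 80
  search-2: +40 → 40 < 110
Round 2 — edge-1 pages on-call.
No further pages.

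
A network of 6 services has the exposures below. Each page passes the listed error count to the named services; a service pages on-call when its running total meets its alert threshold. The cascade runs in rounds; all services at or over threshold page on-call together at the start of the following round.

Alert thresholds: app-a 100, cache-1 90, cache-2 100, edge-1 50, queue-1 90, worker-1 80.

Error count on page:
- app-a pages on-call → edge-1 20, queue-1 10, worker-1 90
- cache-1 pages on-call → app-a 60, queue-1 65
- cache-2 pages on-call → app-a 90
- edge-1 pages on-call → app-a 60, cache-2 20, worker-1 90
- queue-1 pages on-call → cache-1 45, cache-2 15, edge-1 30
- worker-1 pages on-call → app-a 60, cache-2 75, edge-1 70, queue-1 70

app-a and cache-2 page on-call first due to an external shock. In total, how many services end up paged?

Round 1 — app-a, cache-2 page on-call (initial).
  edge-1: +20 → 20 < 50
  queue-1: +10 → 10 < 90
  worker-1: +90 → 90 ≥ 80
Round 2 — worker-1 pages on-call.
  edge-1: +70 → 90 ≥ 50
  queue-1: +70 → 80 < 90
Round 3 — edge-1 pages on-call.
No further pages.

4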